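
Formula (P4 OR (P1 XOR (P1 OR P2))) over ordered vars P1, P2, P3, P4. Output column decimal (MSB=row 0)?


Formula: (P4 OR (P1 XOR (P1 OR P2))) over P1, P2, P3, P4 (16 rows)
Evaluate each row (bits = P1,P2,P3,P4, MSB first):
  row 0 [0000]: (0 OR (0 XOR (0 OR 0))) -> 0
  row 1 [0001]: (1 OR (0 XOR (0 OR 0))) -> 1
  row 2 [0010]: (0 OR (0 XOR (0 OR 0))) -> 0
  row 3 [0011]: (1 OR (0 XOR (0 OR 0))) -> 1
  row 4 [0100]: (0 OR (0 XOR (0 OR 1))) -> 1
  row 5 [0101]: (1 OR (0 XOR (0 OR 1))) -> 1
  row 6 [0110]: (0 OR (0 XOR (0 OR 1))) -> 1
  row 7 [0111]: (1 OR (0 XOR (0 OR 1))) -> 1
  row 8 [1000]: (0 OR (1 XOR (1 OR 0))) -> 0
  row 9 [1001]: (1 OR (1 XOR (1 OR 0))) -> 1
  row 10 [1010]: (0 OR (1 XOR (1 OR 0))) -> 0
  row 11 [1011]: (1 OR (1 XOR (1 OR 0))) -> 1
  row 12 [1100]: (0 OR (1 XOR (1 OR 1))) -> 0
  row 13 [1101]: (1 OR (1 XOR (1 OR 1))) -> 1
  row 14 [1110]: (0 OR (1 XOR (1 OR 1))) -> 0
  row 15 [1111]: (1 OR (1 XOR (1 OR 1))) -> 1
Full result column, 4 rows per line (P1,P2 fixed per line; P3,P4 runs 00..11 left to right):
  rows 0-3 [P1,P2=00]: 0101  = hex 5
  rows 4-7 [P1,P2=01]: 1111  = hex F
  rows 8-11 [P1,P2=10]: 0101  = hex 5
  rows 12-15 [P1,P2=11]: 0101  = hex 5
Output column (row 0 .. row 15) = 0101111101010101
Output column grouped in 4s = 0101 1111 0101 0101 = 0x5F55
Convert to decimal digit by digit (value = value*16 + digit):
  5 -> 5
  5*16 + 15 (F) = 95
  95*16 + 5 = 1525
  1525*16 + 5 = 24405
Decimal = 24405

24405


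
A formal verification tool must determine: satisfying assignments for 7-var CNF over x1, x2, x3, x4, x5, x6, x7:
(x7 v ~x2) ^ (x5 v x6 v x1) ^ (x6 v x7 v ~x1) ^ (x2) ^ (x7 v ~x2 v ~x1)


CNF with 5 clauses over 7 vars (128 assignments).
An assignment satisfies CNF iff every clause has >=1 true literal.
Check each row (bits = x1,x2,x3,x4,x5,x6,x7; clause T/F shown):
  row 0 [0000000]: clauses=TFTFT -> 0
  row 1 [0000001]: clauses=TFTFT -> 0
  row 2 [0000010]: clauses=TTTFT -> 0
  row 3 [0000011]: clauses=TTTFT -> 0
  row 4 [0000100]: clauses=TTTFT -> 0
  (every remaining row is evaluated the same way; all 128 results are listed next)
Full result column, 8 rows per line (x1,x2,x3,x4 fixed per line; x5,x6,x7 runs 000..111 left to right):
  rows 0-7 [x1,x2,x3,x4=0000]: 00000000  (ones: 0)
  rows 8-15 [x1,x2,x3,x4=0001]: 00000000  (ones: 0)
  rows 16-23 [x1,x2,x3,x4=0010]: 00000000  (ones: 0)
  rows 24-31 [x1,x2,x3,x4=0011]: 00000000  (ones: 0)
  rows 32-39 [x1,x2,x3,x4=0100]: 00010101  (ones: 3)
  rows 40-47 [x1,x2,x3,x4=0101]: 00010101  (ones: 3)
  rows 48-55 [x1,x2,x3,x4=0110]: 00010101  (ones: 3)
  rows 56-63 [x1,x2,x3,x4=0111]: 00010101  (ones: 3)
  rows 64-71 [x1,x2,x3,x4=1000]: 00000000  (ones: 0)
  rows 72-79 [x1,x2,x3,x4=1001]: 00000000  (ones: 0)
  rows 80-87 [x1,x2,x3,x4=1010]: 00000000  (ones: 0)
  rows 88-95 [x1,x2,x3,x4=1011]: 00000000  (ones: 0)
  rows 96-103 [x1,x2,x3,x4=1100]: 01010101  (ones: 4)
  rows 104-111 [x1,x2,x3,x4=1101]: 01010101  (ones: 4)
  rows 112-119 [x1,x2,x3,x4=1110]: 01010101  (ones: 4)
  rows 120-127 [x1,x2,x3,x4=1111]: 01010101  (ones: 4)
Satisfying assignments = 0+0+0+0+3+3+3+3+0+0+0+0+4+4+4+4 = 28

28


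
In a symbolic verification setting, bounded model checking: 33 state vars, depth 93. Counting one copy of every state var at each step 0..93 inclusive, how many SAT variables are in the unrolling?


BMC unrolls to depth k, creating one copy of each state var for steps 0..k.
Step count = 93 + 1 = 94 (steps 0 through 93)
Vars per step = 33
Total = 33 * 94 = 3102

3102


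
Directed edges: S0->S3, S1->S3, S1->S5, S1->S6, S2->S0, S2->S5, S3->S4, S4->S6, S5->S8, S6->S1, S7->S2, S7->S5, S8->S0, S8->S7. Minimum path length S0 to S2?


BFS layer-by-layer from S0:
  dist 0: {S0}
  dist 1: {S3}
  dist 2: {S4}
  dist 3: {S6}
  dist 4: {S1}
  dist 5: {S5}
  dist 6: {S8}
  dist 7: {S7}
  dist 8: {S2}
  -> S2 reached at distance 8
Shortest path length = 8

8


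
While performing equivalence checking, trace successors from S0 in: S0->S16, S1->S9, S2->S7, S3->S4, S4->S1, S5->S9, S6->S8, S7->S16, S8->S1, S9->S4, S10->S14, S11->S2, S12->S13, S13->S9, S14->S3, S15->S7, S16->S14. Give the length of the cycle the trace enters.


Trace from S0 until a state repeats:
  S0 -> S16 -> S14 -> S3 -> S4 -> S1 -> S9 -> S4
S4 first seen at step 4, revisited at step 7.
Cycle length = 7 - 4 = 3

3


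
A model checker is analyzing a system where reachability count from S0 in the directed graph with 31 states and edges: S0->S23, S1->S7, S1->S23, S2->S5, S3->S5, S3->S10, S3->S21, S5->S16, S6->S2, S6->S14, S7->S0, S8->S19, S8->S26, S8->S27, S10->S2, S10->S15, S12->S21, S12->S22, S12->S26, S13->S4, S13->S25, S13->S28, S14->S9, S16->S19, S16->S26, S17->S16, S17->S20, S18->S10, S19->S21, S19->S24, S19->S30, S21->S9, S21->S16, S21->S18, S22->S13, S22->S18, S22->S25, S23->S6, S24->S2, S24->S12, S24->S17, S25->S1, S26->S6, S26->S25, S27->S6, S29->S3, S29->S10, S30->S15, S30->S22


BFS from S0:
  layer 0: {S0}
  layer 1: {S23}
  layer 2: {S6}
  layer 3: {S2, S14}
  layer 4: {S5, S9}
  layer 5: {S16}
  layer 6: {S19, S26}
  layer 7: {S21, S24, S25, S30}
  layer 8: {S1, S12, S15, S17, S18, S22}
  layer 9: {S7, S10, S13, S20}
  layer 10: {S4, S28}
Reachable set: {S0, S1, S2, S4, S5, S6, S7, S9, S10, S12, S13, S14, S15, S16, S17, S18, S19, S20, S21, S22, S23, S24, S25, S26, S28, S30}
Count = 26

26


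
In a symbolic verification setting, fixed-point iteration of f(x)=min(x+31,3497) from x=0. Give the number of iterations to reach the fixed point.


Step 1: x=0, cap=3497, increment=31
Step 2: x grows by 31 each step until capped at 3497; fixed point is x=3497
Step 3: iterations = ceil(3497/31) = 113

113


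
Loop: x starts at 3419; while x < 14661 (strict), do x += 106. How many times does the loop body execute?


Step 1: x goes from 3419 toward 14661 by 106; the body runs while x<14661, so iterations = ceil((bound-start)/step)
Step 2: Distance=11242
Step 3: ceil(11242/106)=107

107


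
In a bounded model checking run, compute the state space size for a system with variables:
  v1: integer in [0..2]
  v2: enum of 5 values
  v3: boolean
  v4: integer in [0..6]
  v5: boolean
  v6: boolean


State space = product of domain sizes of all variables.
Domain sizes:
  v1 (integer in [0..2]): 3
  v2 (enum of 5 values): 5
  v3 (boolean): 2
  v4 (integer in [0..6]): 7
  v5 (boolean): 2
  v6 (boolean): 2
Product = 3 * 5 * 2 * 7 * 2 * 2 = 840

840


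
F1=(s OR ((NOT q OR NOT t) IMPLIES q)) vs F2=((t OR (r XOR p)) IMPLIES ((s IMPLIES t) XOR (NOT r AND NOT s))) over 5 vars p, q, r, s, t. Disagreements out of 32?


F1 = (s OR ((NOT q OR NOT t) IMPLIES q))
F2 = ((t OR (r XOR p)) IMPLIES ((s IMPLIES t) XOR (NOT r AND NOT s)))
Evaluate both on each of 32 rows (bits = p,q,r,s,t):
  row 0 [00000]: F1=0 F2=1 (differ) -> 1
  row 1 [00001]: F1=0 F2=0 -> 0
  row 2 [00010]: F1=1 F2=1 -> 0
  row 3 [00011]: F1=1 F2=1 -> 0
  row 4 [00100]: F1=0 F2=1 (differ) -> 1
  row 5 [00101]: F1=0 F2=1 (differ) -> 1
  row 6 [00110]: F1=1 F2=0 (differ) -> 1
  row 7 [00111]: F1=1 F2=1 -> 0
  row 8 [01000]: F1=1 F2=1 -> 0
  row 9 [01001]: F1=1 F2=0 (differ) -> 1
  row 10 [01010]: F1=1 F2=1 -> 0
  row 11 [01011]: F1=1 F2=1 -> 0
  row 12 [01100]: F1=1 F2=1 -> 0
  row 13 [01101]: F1=1 F2=1 -> 0
  row 14 [01110]: F1=1 F2=0 (differ) -> 1
  row 15 [01111]: F1=1 F2=1 -> 0
  row 16 [10000]: F1=0 F2=0 -> 0
  row 17 [10001]: F1=0 F2=0 -> 0
  row 18 [10010]: F1=1 F2=0 (differ) -> 1
  row 19 [10011]: F1=1 F2=1 -> 0
  row 20 [10100]: F1=0 F2=1 (differ) -> 1
  row 21 [10101]: F1=0 F2=1 (differ) -> 1
  row 22 [10110]: F1=1 F2=1 -> 0
  row 23 [10111]: F1=1 F2=1 -> 0
  row 24 [11000]: F1=1 F2=0 (differ) -> 1
  row 25 [11001]: F1=1 F2=0 (differ) -> 1
  row 26 [11010]: F1=1 F2=0 (differ) -> 1
  row 27 [11011]: F1=1 F2=1 -> 0
  row 28 [11100]: F1=1 F2=1 -> 0
  row 29 [11101]: F1=1 F2=1 -> 0
  row 30 [11110]: F1=1 F2=1 -> 0
  row 31 [11111]: F1=1 F2=1 -> 0
Full result column, 8 rows per line (p,q fixed per line; r,s,t runs 000..111 left to right):
  rows 0-7 [p,q=00]: 10001110  (ones: 4)
  rows 8-15 [p,q=01]: 01000010  (ones: 2)
  rows 16-23 [p,q=10]: 00101100  (ones: 3)
  rows 24-31 [p,q=11]: 11100000  (ones: 3)
Disagreements = 4+2+3+3 = 12

12


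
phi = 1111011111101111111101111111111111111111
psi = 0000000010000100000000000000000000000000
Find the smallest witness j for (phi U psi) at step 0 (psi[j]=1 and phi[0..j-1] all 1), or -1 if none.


(phi U psi) at 0: need smallest j with psi[j]=1 and phi[i]=1 for all i in [0,j).
Scan from step 0:
  step 0: phi=1, psi=0 -> continue
  step 1: phi=1, psi=0 -> continue
  step 2: phi=1, psi=0 -> continue
  step 3: phi=1, psi=0 -> continue
  step 4: phi=0 -> phi-prefix broken from here
  step 8: psi=1 but phi already failed -> not a witness
  step 13: psi=1 but phi already failed -> not a witness
  end of trace: no witness -> -1
Witness step = -1

-1


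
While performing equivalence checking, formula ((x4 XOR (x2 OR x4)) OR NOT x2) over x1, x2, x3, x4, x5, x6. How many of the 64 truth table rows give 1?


Formula: ((x4 XOR (x2 OR x4)) OR NOT x2) over 6 vars (64 rows)
Evaluate each row (x1, x2, x3, x4, x5, x6 as bits, MSB first):
  row 0 [000000]: ((0 XOR (0 OR 0)) OR NOT 0) -> 1
  row 1 [000001]: ((0 XOR (0 OR 0)) OR NOT 0) -> 1
  row 2 [000010]: ((0 XOR (0 OR 0)) OR NOT 0) -> 1
  row 3 [000011]: ((0 XOR (0 OR 0)) OR NOT 0) -> 1
  row 4 [000100]: ((1 XOR (0 OR 1)) OR NOT 0) -> 1
  (every remaining row is evaluated the same way; all 64 results are listed next)
Full result column, 8 rows per line (x1,x2,x3 fixed per line; x4,x5,x6 runs 000..111 left to right):
  rows 0-7 [x1,x2,x3=000]: 11111111  (ones: 8)
  rows 8-15 [x1,x2,x3=001]: 11111111  (ones: 8)
  rows 16-23 [x1,x2,x3=010]: 11110000  (ones: 4)
  rows 24-31 [x1,x2,x3=011]: 11110000  (ones: 4)
  rows 32-39 [x1,x2,x3=100]: 11111111  (ones: 8)
  rows 40-47 [x1,x2,x3=101]: 11111111  (ones: 8)
  rows 48-55 [x1,x2,x3=110]: 11110000  (ones: 4)
  rows 56-63 [x1,x2,x3=111]: 11110000  (ones: 4)
Count of 1-rows = 8+8+4+4+8+8+4+4 = 48

48


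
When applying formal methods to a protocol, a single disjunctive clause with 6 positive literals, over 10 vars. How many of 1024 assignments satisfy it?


Step 1: Total=2^10=1024
Step 2: Unsat when all 6 false: 2^4=16
Step 3: Sat=1024-16=1008

1008


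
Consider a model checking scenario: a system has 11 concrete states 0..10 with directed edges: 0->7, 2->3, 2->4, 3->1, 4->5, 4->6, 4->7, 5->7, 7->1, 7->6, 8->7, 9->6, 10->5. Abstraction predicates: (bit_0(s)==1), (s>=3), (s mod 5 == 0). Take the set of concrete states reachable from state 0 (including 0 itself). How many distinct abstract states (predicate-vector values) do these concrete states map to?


BFS from 0:
Concrete reachable: {0, 1, 6, 7}
Abstract via predicates (bit_0(s)==1), (s>=3), (s mod 5 == 0):
  (0,0,1) <- {0}
  (0,1,0) <- {6}
  (1,0,0) <- {1}
  (1,1,0) <- {7}
Distinct abstract states = 4

4


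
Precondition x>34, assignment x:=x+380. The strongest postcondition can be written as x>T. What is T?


Formula: sp(P, x:=E) = exists old_x. (x = E[old_x/x]) AND P[old_x/x] (old_x is the value of x before the assignment; eliminate old_x by solving x = E[old_x/x] for old_x)
Step 1: Precondition P: x>34, i.e. old_x > 34
Step 2: Assignment gives x = old_x + 380, so old_x = x - 380
Step 3: Substitute into P: x - 380 > 34
Step 4: Simplify: x > 34+380 = 414

414


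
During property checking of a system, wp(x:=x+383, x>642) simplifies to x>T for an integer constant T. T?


Formula: wp(x:=E, P) = P[E/x] (substitute E for x in postcondition)
Step 1: Postcondition: x>642
Step 2: Substitute x+383 for x: x+383>642
Step 3: Solve for x: x > 642-383 = 259

259


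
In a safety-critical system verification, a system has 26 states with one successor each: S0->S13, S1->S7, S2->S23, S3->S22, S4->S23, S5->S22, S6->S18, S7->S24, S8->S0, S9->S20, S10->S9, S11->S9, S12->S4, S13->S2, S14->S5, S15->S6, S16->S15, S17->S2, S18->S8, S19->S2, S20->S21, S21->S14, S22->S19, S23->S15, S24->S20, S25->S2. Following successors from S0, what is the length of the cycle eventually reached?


Trace from S0 until a state repeats:
  S0 -> S13 -> S2 -> S23 -> S15 -> S6 -> S18 -> S8 -> S0
S0 first seen at step 0, revisited at step 8.
Cycle length = 8 - 0 = 8

8


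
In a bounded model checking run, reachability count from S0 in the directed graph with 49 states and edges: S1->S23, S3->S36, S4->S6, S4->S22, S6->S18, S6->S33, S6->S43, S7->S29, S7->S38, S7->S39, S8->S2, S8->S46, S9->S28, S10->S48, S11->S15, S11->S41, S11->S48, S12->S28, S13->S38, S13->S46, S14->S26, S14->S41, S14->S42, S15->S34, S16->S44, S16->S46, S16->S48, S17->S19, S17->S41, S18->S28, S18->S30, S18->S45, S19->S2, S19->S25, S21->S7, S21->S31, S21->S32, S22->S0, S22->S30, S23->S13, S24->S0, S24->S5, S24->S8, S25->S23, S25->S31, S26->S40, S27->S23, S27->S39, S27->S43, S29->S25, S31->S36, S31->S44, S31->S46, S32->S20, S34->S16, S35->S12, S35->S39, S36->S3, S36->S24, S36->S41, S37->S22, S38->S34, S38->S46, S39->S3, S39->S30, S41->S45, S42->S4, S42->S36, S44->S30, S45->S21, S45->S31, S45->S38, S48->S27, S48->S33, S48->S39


BFS from S0:
  layer 0: {S0}
Reachable set: {S0}
Count = 1

1


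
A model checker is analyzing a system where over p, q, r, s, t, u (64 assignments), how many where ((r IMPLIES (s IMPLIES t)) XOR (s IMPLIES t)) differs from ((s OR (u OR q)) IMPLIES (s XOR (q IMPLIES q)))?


F1 = ((r IMPLIES (s IMPLIES t)) XOR (s IMPLIES t))
F2 = ((s OR (u OR q)) IMPLIES (s XOR (q IMPLIES q)))
Evaluate both on each of 64 rows (bits = p,q,r,s,t,u):
  row 0 [000000]: F1=0 F2=1 (differ) -> 1
  row 1 [000001]: F1=0 F2=1 (differ) -> 1
  row 2 [000010]: F1=0 F2=1 (differ) -> 1
  row 3 [000011]: F1=0 F2=1 (differ) -> 1
  row 4 [000100]: F1=1 F2=0 (differ) -> 1
  (every remaining row is evaluated the same way; all 64 results are listed next)
Full result column, 8 rows per line (p,q,r fixed per line; s,t,u runs 000..111 left to right):
  rows 0-7 [p,q,r=000]: 11111100  (ones: 6)
  rows 8-15 [p,q,r=001]: 11110000  (ones: 4)
  rows 16-23 [p,q,r=010]: 11111100  (ones: 6)
  rows 24-31 [p,q,r=011]: 11110000  (ones: 4)
  rows 32-39 [p,q,r=100]: 11111100  (ones: 6)
  rows 40-47 [p,q,r=101]: 11110000  (ones: 4)
  rows 48-55 [p,q,r=110]: 11111100  (ones: 6)
  rows 56-63 [p,q,r=111]: 11110000  (ones: 4)
Disagreements = 6+4+6+4+6+4+6+4 = 40

40


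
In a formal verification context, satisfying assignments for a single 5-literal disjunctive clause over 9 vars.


Step 1: Total=2^9=512
Step 2: Unsat when all 5 false: 2^4=16
Step 3: Sat=512-16=496

496


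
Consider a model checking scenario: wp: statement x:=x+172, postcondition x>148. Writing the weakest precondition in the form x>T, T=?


Formula: wp(x:=E, P) = P[E/x] (substitute E for x in postcondition)
Step 1: Postcondition: x>148
Step 2: Substitute x+172 for x: x+172>148
Step 3: Solve for x: x > 148-172 = -24

-24


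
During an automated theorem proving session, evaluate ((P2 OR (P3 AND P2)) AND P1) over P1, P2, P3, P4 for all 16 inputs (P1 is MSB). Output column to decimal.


Formula: ((P2 OR (P3 AND P2)) AND P1) over P1, P2, P3, P4 (16 rows)
Evaluate each row (bits = P1,P2,P3,P4, MSB first):
  row 0 [0000]: ((0 OR (0 AND 0)) AND 0) -> 0
  row 1 [0001]: ((0 OR (0 AND 0)) AND 0) -> 0
  row 2 [0010]: ((0 OR (1 AND 0)) AND 0) -> 0
  row 3 [0011]: ((0 OR (1 AND 0)) AND 0) -> 0
  row 4 [0100]: ((1 OR (0 AND 1)) AND 0) -> 0
  row 5 [0101]: ((1 OR (0 AND 1)) AND 0) -> 0
  row 6 [0110]: ((1 OR (1 AND 1)) AND 0) -> 0
  row 7 [0111]: ((1 OR (1 AND 1)) AND 0) -> 0
  row 8 [1000]: ((0 OR (0 AND 0)) AND 1) -> 0
  row 9 [1001]: ((0 OR (0 AND 0)) AND 1) -> 0
  row 10 [1010]: ((0 OR (1 AND 0)) AND 1) -> 0
  row 11 [1011]: ((0 OR (1 AND 0)) AND 1) -> 0
  row 12 [1100]: ((1 OR (0 AND 1)) AND 1) -> 1
  row 13 [1101]: ((1 OR (0 AND 1)) AND 1) -> 1
  row 14 [1110]: ((1 OR (1 AND 1)) AND 1) -> 1
  row 15 [1111]: ((1 OR (1 AND 1)) AND 1) -> 1
Full result column, 4 rows per line (P1,P2 fixed per line; P3,P4 runs 00..11 left to right):
  rows 0-3 [P1,P2=00]: 0000  = hex 0
  rows 4-7 [P1,P2=01]: 0000  = hex 0
  rows 8-11 [P1,P2=10]: 0000  = hex 0
  rows 12-15 [P1,P2=11]: 1111  = hex F
Output column (row 0 .. row 15) = 0000000000001111
Output column grouped in 4s = 0000 0000 0000 1111 = 0x000F
Convert to decimal digit by digit (value = value*16 + digit):
  0 -> 0
  0*16 + 0 = 0
  0*16 + 0 = 0
  0*16 + 15 (F) = 15
Decimal = 15

15


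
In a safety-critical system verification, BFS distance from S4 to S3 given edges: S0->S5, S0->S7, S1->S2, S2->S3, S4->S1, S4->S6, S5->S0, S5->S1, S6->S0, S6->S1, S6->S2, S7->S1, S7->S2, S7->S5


BFS layer-by-layer from S4:
  dist 0: {S4}
  dist 1: {S1, S6}
  dist 2: {S0, S2}
  dist 3: {S3, S5, S7}
  -> S3 reached at distance 3
Shortest path length = 3

3


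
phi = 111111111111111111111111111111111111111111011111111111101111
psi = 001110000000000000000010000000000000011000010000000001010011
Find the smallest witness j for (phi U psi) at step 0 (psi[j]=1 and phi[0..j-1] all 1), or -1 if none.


(phi U psi) at 0: need smallest j with psi[j]=1 and phi[i]=1 for all i in [0,j).
Scan from step 0:
  step 0: phi=1, psi=0 -> continue
  step 1: phi=1, psi=0 -> continue
  step 2: psi=1 and phi held for [0,2) -> witness found
Witness step = 2

2


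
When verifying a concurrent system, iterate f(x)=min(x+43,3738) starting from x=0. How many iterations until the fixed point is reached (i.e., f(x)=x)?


Step 1: x=0, cap=3738, increment=43
Step 2: x grows by 43 each step until capped at 3738; fixed point is x=3738
Step 3: iterations = ceil(3738/43) = 87

87


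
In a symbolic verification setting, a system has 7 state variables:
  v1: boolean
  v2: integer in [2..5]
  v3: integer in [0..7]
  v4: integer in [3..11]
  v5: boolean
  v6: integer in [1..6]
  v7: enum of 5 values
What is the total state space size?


State space = product of domain sizes of all variables.
Domain sizes:
  v1 (boolean): 2
  v2 (integer in [2..5]): 4
  v3 (integer in [0..7]): 8
  v4 (integer in [3..11]): 9
  v5 (boolean): 2
  v6 (integer in [1..6]): 6
  v7 (enum of 5 values): 5
Product = 2 * 4 * 8 * 9 * 2 * 6 * 5 = 34560

34560


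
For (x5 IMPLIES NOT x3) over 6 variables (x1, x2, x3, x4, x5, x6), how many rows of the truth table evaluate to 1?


Formula: (x5 IMPLIES NOT x3) over 6 vars (64 rows)
Evaluate each row (x1, x2, x3, x4, x5, x6 as bits, MSB first):
  row 0 [000000]: (0 IMPLIES NOT 0) -> 1
  row 1 [000001]: (0 IMPLIES NOT 0) -> 1
  row 2 [000010]: (1 IMPLIES NOT 0) -> 1
  row 3 [000011]: (1 IMPLIES NOT 0) -> 1
  row 4 [000100]: (0 IMPLIES NOT 0) -> 1
  (every remaining row is evaluated the same way; all 64 results are listed next)
Full result column, 8 rows per line (x1,x2,x3 fixed per line; x4,x5,x6 runs 000..111 left to right):
  rows 0-7 [x1,x2,x3=000]: 11111111  (ones: 8)
  rows 8-15 [x1,x2,x3=001]: 11001100  (ones: 4)
  rows 16-23 [x1,x2,x3=010]: 11111111  (ones: 8)
  rows 24-31 [x1,x2,x3=011]: 11001100  (ones: 4)
  rows 32-39 [x1,x2,x3=100]: 11111111  (ones: 8)
  rows 40-47 [x1,x2,x3=101]: 11001100  (ones: 4)
  rows 48-55 [x1,x2,x3=110]: 11111111  (ones: 8)
  rows 56-63 [x1,x2,x3=111]: 11001100  (ones: 4)
Count of 1-rows = 8+4+8+4+8+4+8+4 = 48

48


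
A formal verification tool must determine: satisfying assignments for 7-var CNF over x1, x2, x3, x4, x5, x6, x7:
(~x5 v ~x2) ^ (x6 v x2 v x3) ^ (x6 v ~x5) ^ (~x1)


CNF with 4 clauses over 7 vars (128 assignments).
An assignment satisfies CNF iff every clause has >=1 true literal.
Check each row (bits = x1,x2,x3,x4,x5,x6,x7; clause T/F shown):
  row 0 [0000000]: clauses=TFTT -> 0
  row 1 [0000001]: clauses=TFTT -> 0
  row 2 [0000010]: clauses=TTTT -> 1
  row 3 [0000011]: clauses=TTTT -> 1
  row 4 [0000100]: clauses=TFFT -> 0
  (every remaining row is evaluated the same way; all 128 results are listed next)
Full result column, 8 rows per line (x1,x2,x3,x4 fixed per line; x5,x6,x7 runs 000..111 left to right):
  rows 0-7 [x1,x2,x3,x4=0000]: 00110011  (ones: 4)
  rows 8-15 [x1,x2,x3,x4=0001]: 00110011  (ones: 4)
  rows 16-23 [x1,x2,x3,x4=0010]: 11110011  (ones: 6)
  rows 24-31 [x1,x2,x3,x4=0011]: 11110011  (ones: 6)
  rows 32-39 [x1,x2,x3,x4=0100]: 11110000  (ones: 4)
  rows 40-47 [x1,x2,x3,x4=0101]: 11110000  (ones: 4)
  rows 48-55 [x1,x2,x3,x4=0110]: 11110000  (ones: 4)
  rows 56-63 [x1,x2,x3,x4=0111]: 11110000  (ones: 4)
  rows 64-71 [x1,x2,x3,x4=1000]: 00000000  (ones: 0)
  rows 72-79 [x1,x2,x3,x4=1001]: 00000000  (ones: 0)
  rows 80-87 [x1,x2,x3,x4=1010]: 00000000  (ones: 0)
  rows 88-95 [x1,x2,x3,x4=1011]: 00000000  (ones: 0)
  rows 96-103 [x1,x2,x3,x4=1100]: 00000000  (ones: 0)
  rows 104-111 [x1,x2,x3,x4=1101]: 00000000  (ones: 0)
  rows 112-119 [x1,x2,x3,x4=1110]: 00000000  (ones: 0)
  rows 120-127 [x1,x2,x3,x4=1111]: 00000000  (ones: 0)
Satisfying assignments = 4+4+6+6+4+4+4+4+0+0+0+0+0+0+0+0 = 36

36


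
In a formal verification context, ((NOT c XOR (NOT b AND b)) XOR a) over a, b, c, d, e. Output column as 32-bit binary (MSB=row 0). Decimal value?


Formula: ((NOT c XOR (NOT b AND b)) XOR a) over a, b, c, d, e (32 rows)
Evaluate each row (bits = a,b,c,d,e, MSB first):
  row 0 [00000]: ((NOT 0 XOR (NOT 0 AND 0)) XOR 0) -> 1
  row 1 [00001]: ((NOT 0 XOR (NOT 0 AND 0)) XOR 0) -> 1
  row 2 [00010]: ((NOT 0 XOR (NOT 0 AND 0)) XOR 0) -> 1
  row 3 [00011]: ((NOT 0 XOR (NOT 0 AND 0)) XOR 0) -> 1
  row 4 [00100]: ((NOT 1 XOR (NOT 0 AND 0)) XOR 0) -> 0
  row 5 [00101]: ((NOT 1 XOR (NOT 0 AND 0)) XOR 0) -> 0
  row 6 [00110]: ((NOT 1 XOR (NOT 0 AND 0)) XOR 0) -> 0
  row 7 [00111]: ((NOT 1 XOR (NOT 0 AND 0)) XOR 0) -> 0
  row 8 [01000]: ((NOT 0 XOR (NOT 1 AND 1)) XOR 0) -> 1
  row 9 [01001]: ((NOT 0 XOR (NOT 1 AND 1)) XOR 0) -> 1
  row 10 [01010]: ((NOT 0 XOR (NOT 1 AND 1)) XOR 0) -> 1
  row 11 [01011]: ((NOT 0 XOR (NOT 1 AND 1)) XOR 0) -> 1
  row 12 [01100]: ((NOT 1 XOR (NOT 1 AND 1)) XOR 0) -> 0
  row 13 [01101]: ((NOT 1 XOR (NOT 1 AND 1)) XOR 0) -> 0
  row 14 [01110]: ((NOT 1 XOR (NOT 1 AND 1)) XOR 0) -> 0
  row 15 [01111]: ((NOT 1 XOR (NOT 1 AND 1)) XOR 0) -> 0
  row 16 [10000]: ((NOT 0 XOR (NOT 0 AND 0)) XOR 1) -> 0
  row 17 [10001]: ((NOT 0 XOR (NOT 0 AND 0)) XOR 1) -> 0
  row 18 [10010]: ((NOT 0 XOR (NOT 0 AND 0)) XOR 1) -> 0
  row 19 [10011]: ((NOT 0 XOR (NOT 0 AND 0)) XOR 1) -> 0
  row 20 [10100]: ((NOT 1 XOR (NOT 0 AND 0)) XOR 1) -> 1
  row 21 [10101]: ((NOT 1 XOR (NOT 0 AND 0)) XOR 1) -> 1
  row 22 [10110]: ((NOT 1 XOR (NOT 0 AND 0)) XOR 1) -> 1
  row 23 [10111]: ((NOT 1 XOR (NOT 0 AND 0)) XOR 1) -> 1
  row 24 [11000]: ((NOT 0 XOR (NOT 1 AND 1)) XOR 1) -> 0
  row 25 [11001]: ((NOT 0 XOR (NOT 1 AND 1)) XOR 1) -> 0
  row 26 [11010]: ((NOT 0 XOR (NOT 1 AND 1)) XOR 1) -> 0
  row 27 [11011]: ((NOT 0 XOR (NOT 1 AND 1)) XOR 1) -> 0
  row 28 [11100]: ((NOT 1 XOR (NOT 1 AND 1)) XOR 1) -> 1
  row 29 [11101]: ((NOT 1 XOR (NOT 1 AND 1)) XOR 1) -> 1
  row 30 [11110]: ((NOT 1 XOR (NOT 1 AND 1)) XOR 1) -> 1
  row 31 [11111]: ((NOT 1 XOR (NOT 1 AND 1)) XOR 1) -> 1
Full result column, 4 rows per line (a,b,c fixed per line; d,e runs 00..11 left to right):
  rows 0-3 [a,b,c=000]: 1111  = hex F
  rows 4-7 [a,b,c=001]: 0000  = hex 0
  rows 8-11 [a,b,c=010]: 1111  = hex F
  rows 12-15 [a,b,c=011]: 0000  = hex 0
  rows 16-19 [a,b,c=100]: 0000  = hex 0
  rows 20-23 [a,b,c=101]: 1111  = hex F
  rows 24-27 [a,b,c=110]: 0000  = hex 0
  rows 28-31 [a,b,c=111]: 1111  = hex F
Output column (row 0 .. row 31) = 11110000111100000000111100001111
Output column grouped in 4s = 1111 0000 1111 0000 0000 1111 0000 1111 = 0xF0F00F0F
Convert to decimal digit by digit (value = value*16 + digit):
  F -> 15
  15*16 + 0 = 240
  240*16 + 15 (F) = 3855
  3855*16 + 0 = 61680
  61680*16 + 0 = 986880
  986880*16 + 15 (F) = 15790095
  15790095*16 + 0 = 252641520
  252641520*16 + 15 (F) = 4042264335
Decimal = 4042264335

4042264335


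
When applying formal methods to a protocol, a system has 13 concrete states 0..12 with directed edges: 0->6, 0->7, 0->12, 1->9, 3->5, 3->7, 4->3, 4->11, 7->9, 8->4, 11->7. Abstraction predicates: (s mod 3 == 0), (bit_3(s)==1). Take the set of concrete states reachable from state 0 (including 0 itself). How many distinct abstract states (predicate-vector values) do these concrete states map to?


BFS from 0:
Concrete reachable: {0, 6, 7, 9, 12}
Abstract via predicates (s mod 3 == 0), (bit_3(s)==1):
  (0,0) <- {7}
  (1,0) <- {0, 6}
  (1,1) <- {9, 12}
Distinct abstract states = 3

3


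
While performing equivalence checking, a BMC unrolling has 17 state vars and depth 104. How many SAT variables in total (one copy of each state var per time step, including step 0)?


BMC unrolls to depth k, creating one copy of each state var for steps 0..k.
Step count = 104 + 1 = 105 (steps 0 through 104)
Vars per step = 17
Total = 17 * 105 = 1785

1785


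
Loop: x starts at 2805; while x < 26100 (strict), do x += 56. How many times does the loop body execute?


Step 1: x goes from 2805 toward 26100 by 56; the body runs while x<26100, so iterations = ceil((bound-start)/step)
Step 2: Distance=23295
Step 3: ceil(23295/56)=416

416


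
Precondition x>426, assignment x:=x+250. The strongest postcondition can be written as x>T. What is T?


Formula: sp(P, x:=E) = exists old_x. (x = E[old_x/x]) AND P[old_x/x] (old_x is the value of x before the assignment; eliminate old_x by solving x = E[old_x/x] for old_x)
Step 1: Precondition P: x>426, i.e. old_x > 426
Step 2: Assignment gives x = old_x + 250, so old_x = x - 250
Step 3: Substitute into P: x - 250 > 426
Step 4: Simplify: x > 426+250 = 676

676


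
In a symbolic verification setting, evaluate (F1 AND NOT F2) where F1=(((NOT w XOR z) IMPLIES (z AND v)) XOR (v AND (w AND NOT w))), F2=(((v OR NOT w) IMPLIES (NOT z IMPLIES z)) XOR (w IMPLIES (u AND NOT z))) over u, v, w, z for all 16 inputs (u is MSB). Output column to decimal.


F1 = (((NOT w XOR z) IMPLIES (z AND v)) XOR (v AND (w AND NOT w)))
F2 = (((v OR NOT w) IMPLIES (NOT z IMPLIES z)) XOR (w IMPLIES (u AND NOT z)))
Counterexample to F1=>F2 is where F1=1 and F2=0.
Evaluate each row (bits = u,v,w,z, MSB first):
  row 0 [0000]: F1=0 F2=1 -> F1&~F2 -> 0
  row 1 [0001]: F1=1 F2=0 -> F1&~F2 -> 1
  row 2 [0010]: F1=1 F2=1 -> F1&~F2 -> 0
  row 3 [0011]: F1=0 F2=1 -> F1&~F2 -> 0
  row 4 [0100]: F1=0 F2=1 -> F1&~F2 -> 0
  row 5 [0101]: F1=1 F2=0 -> F1&~F2 -> 1
  row 6 [0110]: F1=1 F2=0 -> F1&~F2 -> 1
  row 7 [0111]: F1=1 F2=1 -> F1&~F2 -> 0
  row 8 [1000]: F1=0 F2=1 -> F1&~F2 -> 0
  row 9 [1001]: F1=1 F2=0 -> F1&~F2 -> 1
  row 10 [1010]: F1=1 F2=0 -> F1&~F2 -> 1
  row 11 [1011]: F1=0 F2=1 -> F1&~F2 -> 0
  row 12 [1100]: F1=0 F2=1 -> F1&~F2 -> 0
  row 13 [1101]: F1=1 F2=0 -> F1&~F2 -> 1
  row 14 [1110]: F1=1 F2=1 -> F1&~F2 -> 0
  row 15 [1111]: F1=1 F2=1 -> F1&~F2 -> 0
Full result column, 4 rows per line (u,v fixed per line; w,z runs 00..11 left to right):
  rows 0-3 [u,v=00]: 0100  = hex 4
  rows 4-7 [u,v=01]: 0110  = hex 6
  rows 8-11 [u,v=10]: 0110  = hex 6
  rows 12-15 [u,v=11]: 0100  = hex 4
Counterexample vector (row 0 .. row 15) = 0100011001100100
Output column grouped in 4s = 0100 0110 0110 0100 = 0x4664
Convert to decimal digit by digit (value = value*16 + digit):
  4 -> 4
  4*16 + 6 = 70
  70*16 + 6 = 1126
  1126*16 + 4 = 18020
Decimal = 18020

18020


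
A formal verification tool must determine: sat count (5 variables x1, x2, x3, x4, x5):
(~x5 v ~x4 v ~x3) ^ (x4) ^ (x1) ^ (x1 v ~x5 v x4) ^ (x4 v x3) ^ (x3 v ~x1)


CNF with 6 clauses over 5 vars (32 assignments).
An assignment satisfies CNF iff every clause has >=1 true literal.
Check each row (bits = x1,x2,x3,x4,x5; clause T/F shown):
  row 0 [00000]: clauses=TFFTFT -> 0
  row 1 [00001]: clauses=TFFFFT -> 0
  row 2 [00010]: clauses=TTFTTT -> 0
  row 3 [00011]: clauses=TTFTTT -> 0
  row 4 [00100]: clauses=TFFTTT -> 0
  row 5 [00101]: clauses=TFFFTT -> 0
  row 6 [00110]: clauses=TTFTTT -> 0
  row 7 [00111]: clauses=FTFTTT -> 0
  row 8 [01000]: clauses=TFFTFT -> 0
  row 9 [01001]: clauses=TFFFFT -> 0
  row 10 [01010]: clauses=TTFTTT -> 0
  row 11 [01011]: clauses=TTFTTT -> 0
  row 12 [01100]: clauses=TFFTTT -> 0
  row 13 [01101]: clauses=TFFFTT -> 0
  row 14 [01110]: clauses=TTFTTT -> 0
  row 15 [01111]: clauses=FTFTTT -> 0
  row 16 [10000]: clauses=TFTTFF -> 0
  row 17 [10001]: clauses=TFTTFF -> 0
  row 18 [10010]: clauses=TTTTTF -> 0
  row 19 [10011]: clauses=TTTTTF -> 0
  row 20 [10100]: clauses=TFTTTT -> 0
  row 21 [10101]: clauses=TFTTTT -> 0
  row 22 [10110]: clauses=TTTTTT -> 1
  row 23 [10111]: clauses=FTTTTT -> 0
  row 24 [11000]: clauses=TFTTFF -> 0
  row 25 [11001]: clauses=TFTTFF -> 0
  row 26 [11010]: clauses=TTTTTF -> 0
  row 27 [11011]: clauses=TTTTTF -> 0
  row 28 [11100]: clauses=TFTTTT -> 0
  row 29 [11101]: clauses=TFTTTT -> 0
  row 30 [11110]: clauses=TTTTTT -> 1
  row 31 [11111]: clauses=FTTTTT -> 0
Full result column, 8 rows per line (x1,x2 fixed per line; x3,x4,x5 runs 000..111 left to right):
  rows 0-7 [x1,x2=00]: 00000000  (ones: 0)
  rows 8-15 [x1,x2=01]: 00000000  (ones: 0)
  rows 16-23 [x1,x2=10]: 00000010  (ones: 1)
  rows 24-31 [x1,x2=11]: 00000010  (ones: 1)
Satisfying assignments = 0+0+1+1 = 2

2


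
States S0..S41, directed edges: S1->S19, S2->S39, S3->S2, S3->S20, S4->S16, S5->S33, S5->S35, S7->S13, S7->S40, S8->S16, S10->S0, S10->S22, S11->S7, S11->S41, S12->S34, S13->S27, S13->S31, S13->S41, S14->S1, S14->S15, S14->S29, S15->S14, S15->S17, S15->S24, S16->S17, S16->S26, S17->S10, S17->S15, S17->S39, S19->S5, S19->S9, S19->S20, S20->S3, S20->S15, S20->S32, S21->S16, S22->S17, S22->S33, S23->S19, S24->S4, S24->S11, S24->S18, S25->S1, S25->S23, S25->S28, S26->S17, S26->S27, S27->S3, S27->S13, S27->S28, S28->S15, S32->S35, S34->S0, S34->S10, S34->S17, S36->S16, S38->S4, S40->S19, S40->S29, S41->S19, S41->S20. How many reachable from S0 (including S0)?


BFS from S0:
  layer 0: {S0}
Reachable set: {S0}
Count = 1

1


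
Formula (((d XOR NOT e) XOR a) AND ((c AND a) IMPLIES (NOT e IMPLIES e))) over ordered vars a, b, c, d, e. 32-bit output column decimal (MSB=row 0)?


Formula: (((d XOR NOT e) XOR a) AND ((c AND a) IMPLIES (NOT e IMPLIES e))) over a, b, c, d, e (32 rows)
Evaluate each row (bits = a,b,c,d,e, MSB first):
  row 0 [00000]: (((0 XOR NOT 0) XOR 0) AND ((0 AND 0) IMPLIES (NOT 0 IMPLIES 0))) -> 1
  row 1 [00001]: (((0 XOR NOT 1) XOR 0) AND ((0 AND 0) IMPLIES (NOT 1 IMPLIES 1))) -> 0
  row 2 [00010]: (((1 XOR NOT 0) XOR 0) AND ((0 AND 0) IMPLIES (NOT 0 IMPLIES 0))) -> 0
  row 3 [00011]: (((1 XOR NOT 1) XOR 0) AND ((0 AND 0) IMPLIES (NOT 1 IMPLIES 1))) -> 1
  row 4 [00100]: (((0 XOR NOT 0) XOR 0) AND ((1 AND 0) IMPLIES (NOT 0 IMPLIES 0))) -> 1
  row 5 [00101]: (((0 XOR NOT 1) XOR 0) AND ((1 AND 0) IMPLIES (NOT 1 IMPLIES 1))) -> 0
  row 6 [00110]: (((1 XOR NOT 0) XOR 0) AND ((1 AND 0) IMPLIES (NOT 0 IMPLIES 0))) -> 0
  row 7 [00111]: (((1 XOR NOT 1) XOR 0) AND ((1 AND 0) IMPLIES (NOT 1 IMPLIES 1))) -> 1
  row 8 [01000]: (((0 XOR NOT 0) XOR 0) AND ((0 AND 0) IMPLIES (NOT 0 IMPLIES 0))) -> 1
  row 9 [01001]: (((0 XOR NOT 1) XOR 0) AND ((0 AND 0) IMPLIES (NOT 1 IMPLIES 1))) -> 0
  row 10 [01010]: (((1 XOR NOT 0) XOR 0) AND ((0 AND 0) IMPLIES (NOT 0 IMPLIES 0))) -> 0
  row 11 [01011]: (((1 XOR NOT 1) XOR 0) AND ((0 AND 0) IMPLIES (NOT 1 IMPLIES 1))) -> 1
  row 12 [01100]: (((0 XOR NOT 0) XOR 0) AND ((1 AND 0) IMPLIES (NOT 0 IMPLIES 0))) -> 1
  row 13 [01101]: (((0 XOR NOT 1) XOR 0) AND ((1 AND 0) IMPLIES (NOT 1 IMPLIES 1))) -> 0
  row 14 [01110]: (((1 XOR NOT 0) XOR 0) AND ((1 AND 0) IMPLIES (NOT 0 IMPLIES 0))) -> 0
  row 15 [01111]: (((1 XOR NOT 1) XOR 0) AND ((1 AND 0) IMPLIES (NOT 1 IMPLIES 1))) -> 1
  row 16 [10000]: (((0 XOR NOT 0) XOR 1) AND ((0 AND 1) IMPLIES (NOT 0 IMPLIES 0))) -> 0
  row 17 [10001]: (((0 XOR NOT 1) XOR 1) AND ((0 AND 1) IMPLIES (NOT 1 IMPLIES 1))) -> 1
  row 18 [10010]: (((1 XOR NOT 0) XOR 1) AND ((0 AND 1) IMPLIES (NOT 0 IMPLIES 0))) -> 1
  row 19 [10011]: (((1 XOR NOT 1) XOR 1) AND ((0 AND 1) IMPLIES (NOT 1 IMPLIES 1))) -> 0
  row 20 [10100]: (((0 XOR NOT 0) XOR 1) AND ((1 AND 1) IMPLIES (NOT 0 IMPLIES 0))) -> 0
  row 21 [10101]: (((0 XOR NOT 1) XOR 1) AND ((1 AND 1) IMPLIES (NOT 1 IMPLIES 1))) -> 1
  row 22 [10110]: (((1 XOR NOT 0) XOR 1) AND ((1 AND 1) IMPLIES (NOT 0 IMPLIES 0))) -> 0
  row 23 [10111]: (((1 XOR NOT 1) XOR 1) AND ((1 AND 1) IMPLIES (NOT 1 IMPLIES 1))) -> 0
  row 24 [11000]: (((0 XOR NOT 0) XOR 1) AND ((0 AND 1) IMPLIES (NOT 0 IMPLIES 0))) -> 0
  row 25 [11001]: (((0 XOR NOT 1) XOR 1) AND ((0 AND 1) IMPLIES (NOT 1 IMPLIES 1))) -> 1
  row 26 [11010]: (((1 XOR NOT 0) XOR 1) AND ((0 AND 1) IMPLIES (NOT 0 IMPLIES 0))) -> 1
  row 27 [11011]: (((1 XOR NOT 1) XOR 1) AND ((0 AND 1) IMPLIES (NOT 1 IMPLIES 1))) -> 0
  row 28 [11100]: (((0 XOR NOT 0) XOR 1) AND ((1 AND 1) IMPLIES (NOT 0 IMPLIES 0))) -> 0
  row 29 [11101]: (((0 XOR NOT 1) XOR 1) AND ((1 AND 1) IMPLIES (NOT 1 IMPLIES 1))) -> 1
  row 30 [11110]: (((1 XOR NOT 0) XOR 1) AND ((1 AND 1) IMPLIES (NOT 0 IMPLIES 0))) -> 0
  row 31 [11111]: (((1 XOR NOT 1) XOR 1) AND ((1 AND 1) IMPLIES (NOT 1 IMPLIES 1))) -> 0
Full result column, 4 rows per line (a,b,c fixed per line; d,e runs 00..11 left to right):
  rows 0-3 [a,b,c=000]: 1001  = hex 9
  rows 4-7 [a,b,c=001]: 1001  = hex 9
  rows 8-11 [a,b,c=010]: 1001  = hex 9
  rows 12-15 [a,b,c=011]: 1001  = hex 9
  rows 16-19 [a,b,c=100]: 0110  = hex 6
  rows 20-23 [a,b,c=101]: 0100  = hex 4
  rows 24-27 [a,b,c=110]: 0110  = hex 6
  rows 28-31 [a,b,c=111]: 0100  = hex 4
Output column (row 0 .. row 31) = 10011001100110010110010001100100
Output column grouped in 4s = 1001 1001 1001 1001 0110 0100 0110 0100 = 0x99996464
Convert to decimal digit by digit (value = value*16 + digit):
  9 -> 9
  9*16 + 9 = 153
  153*16 + 9 = 2457
  2457*16 + 9 = 39321
  39321*16 + 6 = 629142
  629142*16 + 4 = 10066276
  10066276*16 + 6 = 161060422
  161060422*16 + 4 = 2576966756
Decimal = 2576966756

2576966756


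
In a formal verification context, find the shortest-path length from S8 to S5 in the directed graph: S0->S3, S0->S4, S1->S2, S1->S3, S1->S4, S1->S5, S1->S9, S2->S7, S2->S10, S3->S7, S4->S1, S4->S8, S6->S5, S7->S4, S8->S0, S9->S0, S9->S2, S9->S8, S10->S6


BFS layer-by-layer from S8:
  dist 0: {S8}
  dist 1: {S0}
  dist 2: {S3, S4}
  dist 3: {S1, S7}
  dist 4: {S2, S5, S9}
  -> S5 reached at distance 4
Shortest path length = 4

4


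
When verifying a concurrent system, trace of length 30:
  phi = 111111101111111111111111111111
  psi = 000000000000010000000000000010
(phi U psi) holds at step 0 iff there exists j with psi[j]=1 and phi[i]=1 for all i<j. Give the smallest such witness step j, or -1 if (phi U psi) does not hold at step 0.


(phi U psi) at 0: need smallest j with psi[j]=1 and phi[i]=1 for all i in [0,j).
Scan from step 0:
  step 0: phi=1, psi=0 -> continue
  step 1: phi=1, psi=0 -> continue
  step 2: phi=1, psi=0 -> continue
  step 3: phi=1, psi=0 -> continue
  step 7: phi=0 -> phi-prefix broken from here
  step 13: psi=1 but phi already failed -> not a witness
  step 28: psi=1 but phi already failed -> not a witness
  end of trace: no witness -> -1
Witness step = -1

-1


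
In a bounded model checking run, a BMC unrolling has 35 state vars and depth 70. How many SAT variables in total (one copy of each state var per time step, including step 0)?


BMC unrolls to depth k, creating one copy of each state var for steps 0..k.
Step count = 70 + 1 = 71 (steps 0 through 70)
Vars per step = 35
Total = 35 * 71 = 2485

2485


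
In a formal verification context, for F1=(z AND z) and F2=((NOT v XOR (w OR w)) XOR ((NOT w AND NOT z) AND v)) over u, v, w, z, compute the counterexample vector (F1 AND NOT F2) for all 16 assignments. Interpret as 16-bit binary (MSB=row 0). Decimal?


F1 = (z AND z)
F2 = ((NOT v XOR (w OR w)) XOR ((NOT w AND NOT z) AND v))
Counterexample to F1=>F2 is where F1=1 and F2=0.
Evaluate each row (bits = u,v,w,z, MSB first):
  row 0 [0000]: F1=0 F2=1 -> F1&~F2 -> 0
  row 1 [0001]: F1=1 F2=1 -> F1&~F2 -> 0
  row 2 [0010]: F1=0 F2=0 -> F1&~F2 -> 0
  row 3 [0011]: F1=1 F2=0 -> F1&~F2 -> 1
  row 4 [0100]: F1=0 F2=1 -> F1&~F2 -> 0
  row 5 [0101]: F1=1 F2=0 -> F1&~F2 -> 1
  row 6 [0110]: F1=0 F2=1 -> F1&~F2 -> 0
  row 7 [0111]: F1=1 F2=1 -> F1&~F2 -> 0
  row 8 [1000]: F1=0 F2=1 -> F1&~F2 -> 0
  row 9 [1001]: F1=1 F2=1 -> F1&~F2 -> 0
  row 10 [1010]: F1=0 F2=0 -> F1&~F2 -> 0
  row 11 [1011]: F1=1 F2=0 -> F1&~F2 -> 1
  row 12 [1100]: F1=0 F2=1 -> F1&~F2 -> 0
  row 13 [1101]: F1=1 F2=0 -> F1&~F2 -> 1
  row 14 [1110]: F1=0 F2=1 -> F1&~F2 -> 0
  row 15 [1111]: F1=1 F2=1 -> F1&~F2 -> 0
Full result column, 4 rows per line (u,v fixed per line; w,z runs 00..11 left to right):
  rows 0-3 [u,v=00]: 0001  = hex 1
  rows 4-7 [u,v=01]: 0100  = hex 4
  rows 8-11 [u,v=10]: 0001  = hex 1
  rows 12-15 [u,v=11]: 0100  = hex 4
Counterexample vector (row 0 .. row 15) = 0001010000010100
Output column grouped in 4s = 0001 0100 0001 0100 = 0x1414
Convert to decimal digit by digit (value = value*16 + digit):
  1 -> 1
  1*16 + 4 = 20
  20*16 + 1 = 321
  321*16 + 4 = 5140
Decimal = 5140

5140


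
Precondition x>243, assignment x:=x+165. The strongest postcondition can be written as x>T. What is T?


Formula: sp(P, x:=E) = exists old_x. (x = E[old_x/x]) AND P[old_x/x] (old_x is the value of x before the assignment; eliminate old_x by solving x = E[old_x/x] for old_x)
Step 1: Precondition P: x>243, i.e. old_x > 243
Step 2: Assignment gives x = old_x + 165, so old_x = x - 165
Step 3: Substitute into P: x - 165 > 243
Step 4: Simplify: x > 243+165 = 408

408


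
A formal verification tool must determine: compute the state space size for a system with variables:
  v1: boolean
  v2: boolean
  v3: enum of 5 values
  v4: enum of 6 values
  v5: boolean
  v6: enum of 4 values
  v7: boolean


State space = product of domain sizes of all variables.
Domain sizes:
  v1 (boolean): 2
  v2 (boolean): 2
  v3 (enum of 5 values): 5
  v4 (enum of 6 values): 6
  v5 (boolean): 2
  v6 (enum of 4 values): 4
  v7 (boolean): 2
Product = 2 * 2 * 5 * 6 * 2 * 4 * 2 = 1920

1920


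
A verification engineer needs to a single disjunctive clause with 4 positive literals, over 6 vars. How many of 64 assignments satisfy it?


Step 1: Total=2^6=64
Step 2: Unsat when all 4 false: 2^2=4
Step 3: Sat=64-4=60

60


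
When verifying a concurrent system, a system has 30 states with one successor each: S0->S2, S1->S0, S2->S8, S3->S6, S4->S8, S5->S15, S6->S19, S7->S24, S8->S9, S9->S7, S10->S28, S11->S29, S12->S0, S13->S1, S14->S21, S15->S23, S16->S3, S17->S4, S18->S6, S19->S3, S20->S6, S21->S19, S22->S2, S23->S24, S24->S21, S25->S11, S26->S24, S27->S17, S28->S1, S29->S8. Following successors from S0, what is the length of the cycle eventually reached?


Trace from S0 until a state repeats:
  S0 -> S2 -> S8 -> S9 -> S7 -> S24 -> S21 -> S19 -> S3 -> S6 -> S19
S19 first seen at step 7, revisited at step 10.
Cycle length = 10 - 7 = 3

3


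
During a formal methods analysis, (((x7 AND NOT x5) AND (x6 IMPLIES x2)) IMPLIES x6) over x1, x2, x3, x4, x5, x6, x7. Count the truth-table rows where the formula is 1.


Formula: (((x7 AND NOT x5) AND (x6 IMPLIES x2)) IMPLIES x6) over 7 vars (128 rows)
Evaluate each row (x1, x2, x3, x4, x5, x6, x7 as bits, MSB first):
  row 0 [0000000]: (((0 AND NOT 0) AND (0 IMPLIES 0)) IMPLIES 0) -> 1
  row 1 [0000001]: (((1 AND NOT 0) AND (0 IMPLIES 0)) IMPLIES 0) -> 0
  row 2 [0000010]: (((0 AND NOT 0) AND (1 IMPLIES 0)) IMPLIES 1) -> 1
  row 3 [0000011]: (((1 AND NOT 0) AND (1 IMPLIES 0)) IMPLIES 1) -> 1
  row 4 [0000100]: (((0 AND NOT 1) AND (0 IMPLIES 0)) IMPLIES 0) -> 1
  (every remaining row is evaluated the same way; all 128 results are listed next)
Full result column, 8 rows per line (x1,x2,x3,x4 fixed per line; x5,x6,x7 runs 000..111 left to right):
  rows 0-7 [x1,x2,x3,x4=0000]: 10111111  (ones: 7)
  rows 8-15 [x1,x2,x3,x4=0001]: 10111111  (ones: 7)
  rows 16-23 [x1,x2,x3,x4=0010]: 10111111  (ones: 7)
  rows 24-31 [x1,x2,x3,x4=0011]: 10111111  (ones: 7)
  rows 32-39 [x1,x2,x3,x4=0100]: 10111111  (ones: 7)
  rows 40-47 [x1,x2,x3,x4=0101]: 10111111  (ones: 7)
  rows 48-55 [x1,x2,x3,x4=0110]: 10111111  (ones: 7)
  rows 56-63 [x1,x2,x3,x4=0111]: 10111111  (ones: 7)
  rows 64-71 [x1,x2,x3,x4=1000]: 10111111  (ones: 7)
  rows 72-79 [x1,x2,x3,x4=1001]: 10111111  (ones: 7)
  rows 80-87 [x1,x2,x3,x4=1010]: 10111111  (ones: 7)
  rows 88-95 [x1,x2,x3,x4=1011]: 10111111  (ones: 7)
  rows 96-103 [x1,x2,x3,x4=1100]: 10111111  (ones: 7)
  rows 104-111 [x1,x2,x3,x4=1101]: 10111111  (ones: 7)
  rows 112-119 [x1,x2,x3,x4=1110]: 10111111  (ones: 7)
  rows 120-127 [x1,x2,x3,x4=1111]: 10111111  (ones: 7)
Count of 1-rows = 7+7+7+7+7+7+7+7+7+7+7+7+7+7+7+7 = 112

112
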